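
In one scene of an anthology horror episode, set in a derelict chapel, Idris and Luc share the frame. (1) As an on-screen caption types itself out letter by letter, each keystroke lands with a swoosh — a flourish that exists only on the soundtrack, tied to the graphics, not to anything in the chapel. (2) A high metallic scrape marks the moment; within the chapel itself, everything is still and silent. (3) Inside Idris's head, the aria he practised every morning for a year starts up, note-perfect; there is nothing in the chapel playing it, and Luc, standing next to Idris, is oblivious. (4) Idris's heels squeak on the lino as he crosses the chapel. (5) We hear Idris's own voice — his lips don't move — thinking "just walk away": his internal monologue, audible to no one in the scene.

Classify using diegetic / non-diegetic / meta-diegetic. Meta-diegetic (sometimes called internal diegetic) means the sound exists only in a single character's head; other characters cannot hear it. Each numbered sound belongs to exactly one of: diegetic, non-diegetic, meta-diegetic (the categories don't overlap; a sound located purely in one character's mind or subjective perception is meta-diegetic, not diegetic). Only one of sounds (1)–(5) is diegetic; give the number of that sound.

4

Sound (1): it accompanies on-screen graphics, not anything inside the story world, so non-diegetic.
(2) is non-diegetic: an editorial stinger — it belongs to the cut, not the story world.
Sound (3): remembered music, private to Idris — Luc is oblivious because it isn't in the room, so meta-diegetic.
Sound (4): it's the physical sound of Idris moving in the space, so diegetic.
(5) it's Idris's unspoken thought, heard only by the audience via his subjectivity → meta-diegetic.
Only (4) is diegetic.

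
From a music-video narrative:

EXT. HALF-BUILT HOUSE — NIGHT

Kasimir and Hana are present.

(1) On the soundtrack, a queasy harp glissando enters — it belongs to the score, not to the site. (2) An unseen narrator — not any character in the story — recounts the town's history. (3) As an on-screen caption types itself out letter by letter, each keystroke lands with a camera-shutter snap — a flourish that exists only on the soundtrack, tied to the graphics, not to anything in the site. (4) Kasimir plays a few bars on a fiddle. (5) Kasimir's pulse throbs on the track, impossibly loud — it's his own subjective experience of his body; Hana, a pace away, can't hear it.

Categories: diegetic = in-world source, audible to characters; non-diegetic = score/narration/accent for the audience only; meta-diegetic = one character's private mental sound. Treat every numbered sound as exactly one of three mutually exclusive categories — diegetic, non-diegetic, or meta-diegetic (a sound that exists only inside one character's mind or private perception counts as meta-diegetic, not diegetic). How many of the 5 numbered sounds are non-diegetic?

3

(1) it has no source in the story world and no character can hear it — it's underscore → non-diegetic.
(2) is non-diegetic: the narrator exists outside the story world, addressing only the audience.
(3) it accompanies on-screen graphics, not anything inside the story world → non-diegetic.
(4) a character is playing a fiddle on screen → diegetic.
(5) is meta-diegetic: it's Kasimir's internal bodily sensation rendered as sound; only Kasimir 'hears' it.
So 3 of the 5 are non-diegetic: (1), (2), (3).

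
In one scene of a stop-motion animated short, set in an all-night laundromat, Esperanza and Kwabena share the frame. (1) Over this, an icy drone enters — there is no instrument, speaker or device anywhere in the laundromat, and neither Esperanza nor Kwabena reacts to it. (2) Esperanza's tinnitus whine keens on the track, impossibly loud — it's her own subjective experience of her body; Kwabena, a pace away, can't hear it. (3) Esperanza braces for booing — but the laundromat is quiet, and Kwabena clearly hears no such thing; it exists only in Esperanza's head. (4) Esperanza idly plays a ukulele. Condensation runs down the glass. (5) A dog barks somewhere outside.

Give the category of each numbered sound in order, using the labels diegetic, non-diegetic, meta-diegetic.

non-diegetic, meta-diegetic, meta-diegetic, diegetic, diegetic

(1) score with no on-screen or off-screen source; it exists for the audience alone → non-diegetic.
Sound (2): it's Esperanza's internal bodily sensation rendered as sound; only Esperanza 'hears' it, so meta-diegetic.
(3) is meta-diegetic: Esperanza alone 'hears' it — an imagined sound, not present in the space.
(4) the instrument and the performer are both in the scene → diegetic.
(5) is diegetic: the sound comes from a dog physically present in the location.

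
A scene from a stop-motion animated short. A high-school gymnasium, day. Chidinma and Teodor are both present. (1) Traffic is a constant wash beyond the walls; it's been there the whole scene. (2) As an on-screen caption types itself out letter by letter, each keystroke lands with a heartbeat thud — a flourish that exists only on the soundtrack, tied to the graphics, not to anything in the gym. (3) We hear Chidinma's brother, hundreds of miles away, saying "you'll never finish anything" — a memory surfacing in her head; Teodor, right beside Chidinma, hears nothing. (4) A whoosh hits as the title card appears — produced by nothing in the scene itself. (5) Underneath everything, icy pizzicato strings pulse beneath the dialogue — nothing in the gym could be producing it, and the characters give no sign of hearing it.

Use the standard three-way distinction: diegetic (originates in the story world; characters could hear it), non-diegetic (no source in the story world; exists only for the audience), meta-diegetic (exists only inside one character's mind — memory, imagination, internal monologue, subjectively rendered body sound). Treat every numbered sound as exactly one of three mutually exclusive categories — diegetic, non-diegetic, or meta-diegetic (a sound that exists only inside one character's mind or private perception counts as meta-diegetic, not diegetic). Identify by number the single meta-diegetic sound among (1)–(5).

Sound (1): it's the actual ambient sound of the location, so diegetic.
Sound (2): the caption isn't part of the story world, so neither is the sound tied to it, so non-diegetic.
(3) is meta-diegetic: it's Chidinma's recollection rendered as sound; the other character can't hear it.
(4) is non-diegetic: it's a sound-design accent with no in-world source; no one in the scene can hear it.
Sound (5): it has no source in the story world and no character can hear it — it's underscore, so non-diegetic.
Only (3) is meta-diegetic.

3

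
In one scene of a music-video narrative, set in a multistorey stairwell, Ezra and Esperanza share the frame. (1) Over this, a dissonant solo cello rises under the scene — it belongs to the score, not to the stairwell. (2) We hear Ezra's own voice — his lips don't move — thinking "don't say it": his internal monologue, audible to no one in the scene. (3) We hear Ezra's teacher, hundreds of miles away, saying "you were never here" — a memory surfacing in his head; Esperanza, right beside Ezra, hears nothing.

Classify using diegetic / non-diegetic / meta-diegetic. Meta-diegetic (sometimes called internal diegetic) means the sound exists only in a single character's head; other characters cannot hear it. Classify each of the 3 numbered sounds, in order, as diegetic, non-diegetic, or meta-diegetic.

non-diegetic, meta-diegetic, meta-diegetic

(1) is non-diegetic: it has no source in the story world and no character can hear it — it's underscore.
Sound (2): it's Ezra's unspoken thought, heard only by the audience via his subjectivity, so meta-diegetic.
(3) it's Ezra's recollection rendered as sound; the other character can't hear it → meta-diegetic.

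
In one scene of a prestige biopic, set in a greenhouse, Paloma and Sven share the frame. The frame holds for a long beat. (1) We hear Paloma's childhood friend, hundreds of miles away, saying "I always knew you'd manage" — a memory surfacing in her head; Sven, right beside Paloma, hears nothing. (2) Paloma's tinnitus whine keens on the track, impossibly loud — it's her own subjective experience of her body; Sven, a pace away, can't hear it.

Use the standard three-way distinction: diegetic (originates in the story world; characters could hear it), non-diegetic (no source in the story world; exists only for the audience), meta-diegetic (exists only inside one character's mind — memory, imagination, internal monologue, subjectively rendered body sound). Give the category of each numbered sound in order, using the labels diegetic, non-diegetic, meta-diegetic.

meta-diegetic, meta-diegetic

Sound (1): the voice is a memory playing only inside Paloma's mind; Sven can't hear it, so meta-diegetic.
(2) point-of-audition from inside Paloma's body; not a sound in the room → meta-diegetic.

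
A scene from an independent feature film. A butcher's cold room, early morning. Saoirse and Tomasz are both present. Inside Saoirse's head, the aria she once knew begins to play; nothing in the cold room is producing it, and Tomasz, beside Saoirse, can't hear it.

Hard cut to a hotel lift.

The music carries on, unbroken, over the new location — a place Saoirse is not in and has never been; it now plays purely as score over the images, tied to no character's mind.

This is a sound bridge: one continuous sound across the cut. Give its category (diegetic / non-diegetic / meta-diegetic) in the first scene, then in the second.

Scene one: the music exists only inside Saoirse's mind; Tomasz can't hear it → meta-diegetic.
Scene two: it's detached from Saoirse entirely and plays over unrelated images with no in-world source — conventional underscore → non-diegetic.

meta-diegetic, non-diegetic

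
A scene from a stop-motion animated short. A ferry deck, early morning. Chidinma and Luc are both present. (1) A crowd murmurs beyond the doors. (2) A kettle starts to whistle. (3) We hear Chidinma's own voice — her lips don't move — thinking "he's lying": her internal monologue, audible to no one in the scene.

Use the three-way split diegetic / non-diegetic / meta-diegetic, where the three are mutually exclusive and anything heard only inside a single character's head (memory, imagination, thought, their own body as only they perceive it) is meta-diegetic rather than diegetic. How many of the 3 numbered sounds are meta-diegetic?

1

(1) ambient/room sound belonging to the story's physical space → diegetic.
(2) is diegetic: the sound comes from a kettle physically present in the location.
(3) is meta-diegetic: internal monologue — inside Chidinma's mind, not spoken into the scene.
Meta-diegetic: (3) — that's 1.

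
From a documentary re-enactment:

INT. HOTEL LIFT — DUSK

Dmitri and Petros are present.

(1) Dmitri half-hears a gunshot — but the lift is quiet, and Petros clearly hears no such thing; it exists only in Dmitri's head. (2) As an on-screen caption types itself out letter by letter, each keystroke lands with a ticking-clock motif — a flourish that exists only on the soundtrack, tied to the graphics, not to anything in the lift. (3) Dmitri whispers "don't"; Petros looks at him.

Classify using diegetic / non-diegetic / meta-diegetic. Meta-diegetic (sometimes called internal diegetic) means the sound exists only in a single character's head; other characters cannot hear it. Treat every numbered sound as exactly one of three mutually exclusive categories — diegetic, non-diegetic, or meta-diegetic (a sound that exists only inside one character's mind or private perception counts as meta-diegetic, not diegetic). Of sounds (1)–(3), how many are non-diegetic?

1

(1) is meta-diegetic: Dmitri alone 'hears' it — an imagined sound, not present in the space.
(2) the caption isn't part of the story world, so neither is the sound tied to it → non-diegetic.
(3) is diegetic: spoken by a character present in the story world.
So 1 of the 3 is non-diegetic: (2).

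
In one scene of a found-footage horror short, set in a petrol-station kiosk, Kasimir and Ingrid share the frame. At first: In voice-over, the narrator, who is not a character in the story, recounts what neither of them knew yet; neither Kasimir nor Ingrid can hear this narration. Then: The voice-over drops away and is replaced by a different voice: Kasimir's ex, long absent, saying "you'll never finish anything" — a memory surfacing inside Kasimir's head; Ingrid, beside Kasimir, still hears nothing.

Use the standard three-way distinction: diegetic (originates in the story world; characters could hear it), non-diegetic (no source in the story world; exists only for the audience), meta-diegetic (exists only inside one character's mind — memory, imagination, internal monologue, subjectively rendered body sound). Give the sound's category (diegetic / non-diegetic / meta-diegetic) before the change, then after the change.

Before the change: the external narrator addresses only the audience — outside the story world → non-diegetic.
After the change: the replacement voice is a memory inside Kasimir's mind specifically → meta-diegetic.

non-diegetic, meta-diegetic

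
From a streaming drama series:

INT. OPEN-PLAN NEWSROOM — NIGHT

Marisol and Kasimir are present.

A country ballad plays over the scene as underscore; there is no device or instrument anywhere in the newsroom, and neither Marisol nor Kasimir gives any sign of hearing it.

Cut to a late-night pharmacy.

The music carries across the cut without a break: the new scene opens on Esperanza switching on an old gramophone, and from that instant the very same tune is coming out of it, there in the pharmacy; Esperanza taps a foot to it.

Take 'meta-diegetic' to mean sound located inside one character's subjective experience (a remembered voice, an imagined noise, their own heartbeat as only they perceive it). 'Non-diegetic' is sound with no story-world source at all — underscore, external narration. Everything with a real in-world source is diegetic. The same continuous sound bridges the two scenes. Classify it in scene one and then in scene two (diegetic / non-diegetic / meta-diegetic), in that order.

non-diegetic, diegetic

Scene one: there's no in-world source anywhere and no character hears it — underscore for the audience only → non-diegetic.
Scene two: once Esperanza turns on an old gramophone, the music has a real source in the story world and Esperanza reacts to it → diegetic.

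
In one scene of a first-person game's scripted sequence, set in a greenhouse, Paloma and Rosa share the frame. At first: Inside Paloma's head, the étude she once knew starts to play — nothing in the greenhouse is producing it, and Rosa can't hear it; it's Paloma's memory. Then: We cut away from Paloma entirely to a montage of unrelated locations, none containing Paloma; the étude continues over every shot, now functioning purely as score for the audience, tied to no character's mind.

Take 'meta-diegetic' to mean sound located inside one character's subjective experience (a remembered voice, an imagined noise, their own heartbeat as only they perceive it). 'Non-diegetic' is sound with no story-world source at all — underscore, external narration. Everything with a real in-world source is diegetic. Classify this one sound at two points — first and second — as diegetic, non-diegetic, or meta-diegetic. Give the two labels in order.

meta-diegetic, non-diegetic

First: the music lives inside Paloma's mind alone; Rosa can't hear it → meta-diegetic.
Second: once it plays over shots Paloma isn't in, detached from any character's subjectivity, it's conventional underscore → non-diegetic.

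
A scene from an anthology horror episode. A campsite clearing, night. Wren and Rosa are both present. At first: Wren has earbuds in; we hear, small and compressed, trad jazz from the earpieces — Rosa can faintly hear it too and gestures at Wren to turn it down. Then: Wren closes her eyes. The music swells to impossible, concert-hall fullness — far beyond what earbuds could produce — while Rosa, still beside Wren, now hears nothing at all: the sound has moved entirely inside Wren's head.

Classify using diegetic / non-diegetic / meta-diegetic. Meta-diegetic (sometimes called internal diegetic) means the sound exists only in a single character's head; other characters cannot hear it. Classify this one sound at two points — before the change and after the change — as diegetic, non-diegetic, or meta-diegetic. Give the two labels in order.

Before the change: the earbuds are a physical source both characters can hear → diegetic.
After the change: the music now exists only as Wren's subjective experience; Rosa can no longer hear it → meta-diegetic.

diegetic, meta-diegetic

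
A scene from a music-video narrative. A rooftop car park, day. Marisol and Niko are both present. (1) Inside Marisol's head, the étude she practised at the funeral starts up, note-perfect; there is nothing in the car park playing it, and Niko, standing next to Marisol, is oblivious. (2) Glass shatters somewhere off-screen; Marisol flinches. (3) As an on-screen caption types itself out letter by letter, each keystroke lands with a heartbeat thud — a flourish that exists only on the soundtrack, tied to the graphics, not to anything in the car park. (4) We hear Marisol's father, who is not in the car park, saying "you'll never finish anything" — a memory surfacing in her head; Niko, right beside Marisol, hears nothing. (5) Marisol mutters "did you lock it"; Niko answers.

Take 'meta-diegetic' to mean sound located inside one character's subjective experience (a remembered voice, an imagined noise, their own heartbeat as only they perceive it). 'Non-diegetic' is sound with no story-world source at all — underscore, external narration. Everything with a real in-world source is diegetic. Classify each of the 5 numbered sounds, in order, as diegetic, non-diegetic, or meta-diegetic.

Sound (1): it lives in Marisol's subjectivity, not in the car park, so meta-diegetic.
(2) is diegetic: the sound comes from glass physically present in the location.
(3) sound married to a title/caption — outside the diegesis by definition → non-diegetic.
(4) it's Marisol's recollection rendered as sound; the other character can't hear it → meta-diegetic.
(5) is diegetic: spoken by a character present in the story world.

meta-diegetic, diegetic, non-diegetic, meta-diegetic, diegetic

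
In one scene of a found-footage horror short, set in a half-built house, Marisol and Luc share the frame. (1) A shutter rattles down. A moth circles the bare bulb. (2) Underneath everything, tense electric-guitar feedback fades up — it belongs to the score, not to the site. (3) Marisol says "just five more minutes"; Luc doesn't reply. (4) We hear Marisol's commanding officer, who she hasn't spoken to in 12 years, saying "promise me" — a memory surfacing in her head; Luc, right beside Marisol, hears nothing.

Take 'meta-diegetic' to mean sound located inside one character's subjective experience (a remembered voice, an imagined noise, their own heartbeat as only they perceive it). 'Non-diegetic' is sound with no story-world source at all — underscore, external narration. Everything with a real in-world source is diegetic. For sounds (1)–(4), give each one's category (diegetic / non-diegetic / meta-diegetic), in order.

(1) is diegetic: a shutter is a real object/event in the scene's world.
(2) is non-diegetic: score with no on-screen or off-screen source; it exists for the audience alone.
Sound (3): spoken by a character present in the story world, so diegetic.
(4) a remembered line, private to Marisol — not present in the room, not audible to Luc → meta-diegetic.

diegetic, non-diegetic, diegetic, meta-diegetic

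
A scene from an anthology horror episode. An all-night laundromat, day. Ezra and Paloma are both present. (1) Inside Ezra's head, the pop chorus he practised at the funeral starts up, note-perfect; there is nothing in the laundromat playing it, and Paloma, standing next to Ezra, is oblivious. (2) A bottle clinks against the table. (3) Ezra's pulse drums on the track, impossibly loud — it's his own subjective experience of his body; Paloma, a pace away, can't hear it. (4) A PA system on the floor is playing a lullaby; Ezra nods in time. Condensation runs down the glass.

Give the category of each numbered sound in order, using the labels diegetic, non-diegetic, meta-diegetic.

meta-diegetic, diegetic, meta-diegetic, diegetic

(1) is meta-diegetic: the music is a memory playing inside Ezra's mind alone; no real-world source, Paloma can't hear it.
Sound (2): a bottle is a real object/event in the scene's world, so diegetic.
Sound (3): a subjective body sound — Ezra's private perception, inaudible to Paloma, so meta-diegetic.
(4) is diegetic: source music from a PA system, which exists in the story world.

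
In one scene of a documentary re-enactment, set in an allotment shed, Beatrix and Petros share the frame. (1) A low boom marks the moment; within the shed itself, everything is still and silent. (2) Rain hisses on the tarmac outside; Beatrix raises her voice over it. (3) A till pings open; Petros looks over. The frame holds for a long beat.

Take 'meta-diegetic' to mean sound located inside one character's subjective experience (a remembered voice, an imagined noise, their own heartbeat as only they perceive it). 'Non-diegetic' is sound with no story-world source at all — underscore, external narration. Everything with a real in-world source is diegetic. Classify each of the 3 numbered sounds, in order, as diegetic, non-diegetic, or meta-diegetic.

non-diegetic, diegetic, diegetic

(1) is non-diegetic: nothing in the scene produces it; it's an accent added for the audience.
Sound (2): rain is part of the location's real environment, so diegetic.
(3) the sound comes from a till physically present in the location → diegetic.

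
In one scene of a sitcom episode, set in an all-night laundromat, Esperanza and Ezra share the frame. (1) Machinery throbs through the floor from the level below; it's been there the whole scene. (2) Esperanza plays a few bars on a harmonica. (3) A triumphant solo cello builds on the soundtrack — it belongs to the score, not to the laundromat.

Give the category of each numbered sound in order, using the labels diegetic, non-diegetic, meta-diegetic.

(1) is diegetic: ambient/room sound belonging to the story's physical space.
(2) Esperanza is producing the music live, in the story world → diegetic.
(3) is non-diegetic: it has no source in the story world and no character can hear it — it's underscore.

diegetic, diegetic, non-diegetic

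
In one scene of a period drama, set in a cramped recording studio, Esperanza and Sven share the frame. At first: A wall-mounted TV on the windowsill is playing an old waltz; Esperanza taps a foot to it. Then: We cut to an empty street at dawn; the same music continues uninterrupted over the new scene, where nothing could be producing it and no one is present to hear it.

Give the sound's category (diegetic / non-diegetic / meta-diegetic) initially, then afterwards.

Initially: a wall-mounted TV is a real in-scene source and Esperanza reacts to it → diegetic.
Afterwards: there is no longer any in-world source and no one can hear it — it has become underscore → non-diegetic.

diegetic, non-diegetic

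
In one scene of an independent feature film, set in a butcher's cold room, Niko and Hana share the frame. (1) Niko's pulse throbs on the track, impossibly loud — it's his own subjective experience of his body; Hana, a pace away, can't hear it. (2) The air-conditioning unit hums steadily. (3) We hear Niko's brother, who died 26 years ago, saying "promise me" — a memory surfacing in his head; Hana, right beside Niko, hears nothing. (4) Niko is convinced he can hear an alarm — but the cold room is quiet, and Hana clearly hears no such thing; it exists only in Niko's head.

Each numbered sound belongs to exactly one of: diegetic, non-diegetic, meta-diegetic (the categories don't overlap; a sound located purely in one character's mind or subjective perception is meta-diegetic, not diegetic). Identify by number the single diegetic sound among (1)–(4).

2

(1) is meta-diegetic: a subjective body sound — Niko's private perception, inaudible to Hana.
(2) is diegetic: ambient/room sound belonging to the story's physical space.
(3) is meta-diegetic: a remembered line, private to Niko — not present in the room, not audible to Hana.
(4) subjective to Niko: the cold room is silent and Hana hears nothing → meta-diegetic.
Only (2) is diegetic.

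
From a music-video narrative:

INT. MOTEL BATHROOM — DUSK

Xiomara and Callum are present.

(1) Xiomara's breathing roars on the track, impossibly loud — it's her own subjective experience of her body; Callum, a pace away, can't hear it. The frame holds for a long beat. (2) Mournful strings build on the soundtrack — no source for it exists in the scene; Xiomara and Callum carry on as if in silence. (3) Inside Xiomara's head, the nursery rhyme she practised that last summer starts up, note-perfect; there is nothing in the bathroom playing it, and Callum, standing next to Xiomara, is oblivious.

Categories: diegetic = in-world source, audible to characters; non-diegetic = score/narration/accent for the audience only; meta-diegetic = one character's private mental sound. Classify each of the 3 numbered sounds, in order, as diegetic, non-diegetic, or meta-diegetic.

Sound (1): it's Xiomara's internal bodily sensation rendered as sound; only Xiomara 'hears' it, so meta-diegetic.
(2) score with no on-screen or off-screen source; it exists for the audience alone → non-diegetic.
Sound (3): remembered music, private to Xiomara — Callum is oblivious because it isn't in the room, so meta-diegetic.

meta-diegetic, non-diegetic, meta-diegetic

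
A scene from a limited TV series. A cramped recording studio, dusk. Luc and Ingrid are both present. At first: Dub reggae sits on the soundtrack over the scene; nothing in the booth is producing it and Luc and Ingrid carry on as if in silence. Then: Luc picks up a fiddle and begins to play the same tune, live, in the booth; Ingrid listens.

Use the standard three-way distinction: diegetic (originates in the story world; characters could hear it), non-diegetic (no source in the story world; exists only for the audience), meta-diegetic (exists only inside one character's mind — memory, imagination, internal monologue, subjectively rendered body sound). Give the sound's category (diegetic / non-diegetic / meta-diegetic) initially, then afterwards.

non-diegetic, diegetic

Initially: no in-world source exists and no character can hear it — underscore → non-diegetic.
Afterwards: a fiddle is now a real source in the story world and the characters hear it → diegetic.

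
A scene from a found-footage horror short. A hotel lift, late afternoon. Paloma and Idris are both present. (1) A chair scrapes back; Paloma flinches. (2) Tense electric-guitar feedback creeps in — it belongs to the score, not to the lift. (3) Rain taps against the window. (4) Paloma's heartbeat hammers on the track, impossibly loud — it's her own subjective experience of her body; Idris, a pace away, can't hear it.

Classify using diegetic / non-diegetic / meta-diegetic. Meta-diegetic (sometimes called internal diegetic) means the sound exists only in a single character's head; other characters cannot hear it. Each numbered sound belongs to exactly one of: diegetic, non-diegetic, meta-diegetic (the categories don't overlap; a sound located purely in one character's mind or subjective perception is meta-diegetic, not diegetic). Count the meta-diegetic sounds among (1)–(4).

1

Sound (1): the sound comes from a chair physically present in the location, so diegetic.
(2) is non-diegetic: it has no source in the story world and no character can hear it — it's underscore.
(3) is diegetic: ambient/room sound belonging to the story's physical space.
(4) is meta-diegetic: a subjective body sound — Paloma's private perception, inaudible to Idris.
So 1 of the 4 is meta-diegetic: (4).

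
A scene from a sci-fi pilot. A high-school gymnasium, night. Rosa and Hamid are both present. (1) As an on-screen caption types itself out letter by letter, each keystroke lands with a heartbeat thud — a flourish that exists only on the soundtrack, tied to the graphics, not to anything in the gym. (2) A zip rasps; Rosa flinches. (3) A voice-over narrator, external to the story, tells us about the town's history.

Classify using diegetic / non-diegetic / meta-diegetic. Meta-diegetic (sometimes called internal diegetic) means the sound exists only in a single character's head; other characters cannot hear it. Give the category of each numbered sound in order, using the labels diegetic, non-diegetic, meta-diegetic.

non-diegetic, diegetic, non-diegetic

Sound (1): sound married to a title/caption — outside the diegesis by definition, so non-diegetic.
Sound (2): a zip is a real object/event in the scene's world, so diegetic.
(3) is non-diegetic: the narrator exists outside the story world, addressing only the audience.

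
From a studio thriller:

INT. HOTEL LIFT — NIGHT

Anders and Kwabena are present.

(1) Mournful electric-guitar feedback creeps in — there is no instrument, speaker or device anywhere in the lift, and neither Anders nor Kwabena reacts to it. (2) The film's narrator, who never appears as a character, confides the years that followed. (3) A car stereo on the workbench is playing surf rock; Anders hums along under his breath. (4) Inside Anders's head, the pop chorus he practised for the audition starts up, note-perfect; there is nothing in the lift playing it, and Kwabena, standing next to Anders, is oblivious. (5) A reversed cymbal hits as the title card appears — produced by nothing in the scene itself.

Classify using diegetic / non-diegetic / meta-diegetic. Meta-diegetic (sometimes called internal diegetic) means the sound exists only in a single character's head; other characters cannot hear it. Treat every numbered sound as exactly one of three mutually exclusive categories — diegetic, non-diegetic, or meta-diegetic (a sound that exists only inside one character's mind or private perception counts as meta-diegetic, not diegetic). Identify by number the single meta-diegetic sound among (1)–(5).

4

(1) score with no on-screen or off-screen source; it exists for the audience alone → non-diegetic.
Sound (2): commentary laid over the scene from outside the fiction, so non-diegetic.
Sound (3): source music from a car stereo, which exists in the story world, so diegetic.
(4) is meta-diegetic: the music is a memory playing inside Anders's mind alone; no real-world source, Kwabena can't hear it.
(5) is non-diegetic: it's a sound-design accent with no in-world source; no one in the scene can hear it.
Only (4) is meta-diegetic.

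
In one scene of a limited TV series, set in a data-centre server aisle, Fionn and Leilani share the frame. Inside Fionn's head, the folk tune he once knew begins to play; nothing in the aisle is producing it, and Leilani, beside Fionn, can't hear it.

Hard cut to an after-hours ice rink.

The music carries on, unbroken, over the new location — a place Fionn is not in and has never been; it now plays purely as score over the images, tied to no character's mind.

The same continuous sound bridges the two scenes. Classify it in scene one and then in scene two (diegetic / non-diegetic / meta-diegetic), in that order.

meta-diegetic, non-diegetic

Scene one: the music exists only inside Fionn's mind; Leilani can't hear it → meta-diegetic.
Scene two: it's detached from Fionn entirely and plays over unrelated images with no in-world source — conventional underscore → non-diegetic.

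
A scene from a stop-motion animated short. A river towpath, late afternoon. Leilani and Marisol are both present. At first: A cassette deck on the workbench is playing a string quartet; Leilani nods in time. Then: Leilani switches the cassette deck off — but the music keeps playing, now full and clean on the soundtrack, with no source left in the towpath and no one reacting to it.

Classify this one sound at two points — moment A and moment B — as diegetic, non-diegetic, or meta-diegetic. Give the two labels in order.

Moment A: a cassette deck is a real in-scene source and Leilani reacts to it → diegetic.
Moment B: there is no longer any in-world source and no one can hear it — it has become underscore → non-diegetic.

diegetic, non-diegetic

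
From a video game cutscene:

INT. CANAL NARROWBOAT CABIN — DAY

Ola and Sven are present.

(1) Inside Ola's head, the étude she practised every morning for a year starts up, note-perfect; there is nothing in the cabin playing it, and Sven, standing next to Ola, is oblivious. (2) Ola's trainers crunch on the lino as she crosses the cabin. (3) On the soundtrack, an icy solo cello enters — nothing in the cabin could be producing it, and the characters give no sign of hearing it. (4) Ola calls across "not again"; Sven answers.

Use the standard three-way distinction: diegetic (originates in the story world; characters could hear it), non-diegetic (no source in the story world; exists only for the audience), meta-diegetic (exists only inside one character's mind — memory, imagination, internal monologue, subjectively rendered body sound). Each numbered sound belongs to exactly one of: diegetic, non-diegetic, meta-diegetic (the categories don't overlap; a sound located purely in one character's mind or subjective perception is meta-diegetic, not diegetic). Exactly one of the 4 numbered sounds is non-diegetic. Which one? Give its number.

Sound (1): it lives in Ola's subjectivity, not in the cabin, so meta-diegetic.
Sound (2): Ola's footsteps are produced in the story world, so diegetic.
Sound (3): nothing in the cabin produces it and the characters don't hear it — pure soundtrack, so non-diegetic.
(4) on-screen dialogue — Ola speaks and Sven is there to hear → diegetic.
Only (3) is non-diegetic.

3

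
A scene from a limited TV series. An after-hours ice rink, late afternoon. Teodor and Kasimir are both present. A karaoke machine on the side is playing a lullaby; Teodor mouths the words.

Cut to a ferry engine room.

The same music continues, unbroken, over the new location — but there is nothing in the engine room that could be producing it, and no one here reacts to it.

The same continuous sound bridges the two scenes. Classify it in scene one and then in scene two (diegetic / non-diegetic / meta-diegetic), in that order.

Scene one: a karaoke machine is an on-screen source and Teodor reacts to it → diegetic.
Scene two: there is no source in the engine room and no one hears it — it's now underscore → non-diegetic.

diegetic, non-diegetic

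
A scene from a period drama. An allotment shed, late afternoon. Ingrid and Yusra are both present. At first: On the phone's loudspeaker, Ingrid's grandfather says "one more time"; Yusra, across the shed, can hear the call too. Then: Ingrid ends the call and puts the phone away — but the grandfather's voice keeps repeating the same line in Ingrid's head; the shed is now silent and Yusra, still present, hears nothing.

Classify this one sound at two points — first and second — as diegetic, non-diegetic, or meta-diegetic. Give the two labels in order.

diegetic, meta-diegetic

First: the loudspeaker is an in-world source; both Ingrid and Yusra hear the call → diegetic.
Second: with the phone off, the voice continues only as Ingrid's private mental replay — Yusra can't hear it → meta-diegetic.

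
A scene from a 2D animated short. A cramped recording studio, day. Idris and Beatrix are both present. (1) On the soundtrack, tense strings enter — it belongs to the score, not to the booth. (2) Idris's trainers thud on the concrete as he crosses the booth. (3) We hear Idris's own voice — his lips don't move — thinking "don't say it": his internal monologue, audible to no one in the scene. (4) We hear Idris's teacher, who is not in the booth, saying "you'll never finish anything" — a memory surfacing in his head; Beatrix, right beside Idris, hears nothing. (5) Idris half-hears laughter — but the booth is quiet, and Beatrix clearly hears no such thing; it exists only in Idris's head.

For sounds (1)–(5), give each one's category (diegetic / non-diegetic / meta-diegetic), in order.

(1) is non-diegetic: score with no on-screen or off-screen source; it exists for the audience alone.
(2) is diegetic: it's the physical sound of Idris moving in the space.
(3) is meta-diegetic: internal monologue — inside Idris's mind, not spoken into the scene.
Sound (4): a remembered line, private to Idris — not present in the room, not audible to Beatrix, so meta-diegetic.
Sound (5): subjective to Idris: the booth is silent and Beatrix hears nothing, so meta-diegetic.

non-diegetic, diegetic, meta-diegetic, meta-diegetic, meta-diegetic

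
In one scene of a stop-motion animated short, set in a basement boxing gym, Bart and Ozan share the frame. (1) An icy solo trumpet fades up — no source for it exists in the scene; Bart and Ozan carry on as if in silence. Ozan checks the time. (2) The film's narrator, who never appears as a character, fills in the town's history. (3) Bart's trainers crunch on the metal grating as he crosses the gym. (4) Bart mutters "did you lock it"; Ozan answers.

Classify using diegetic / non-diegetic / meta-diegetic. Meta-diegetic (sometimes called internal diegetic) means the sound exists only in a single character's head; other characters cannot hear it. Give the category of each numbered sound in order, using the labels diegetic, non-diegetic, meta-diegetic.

non-diegetic, non-diegetic, diegetic, diegetic

(1) nothing in the gym produces it and the characters don't hear it — pure soundtrack → non-diegetic.
Sound (2): commentary laid over the scene from outside the fiction, so non-diegetic.
Sound (3): Bart's footsteps are produced in the story world, so diegetic.
(4) is diegetic: Bart is a character speaking aloud in the scene.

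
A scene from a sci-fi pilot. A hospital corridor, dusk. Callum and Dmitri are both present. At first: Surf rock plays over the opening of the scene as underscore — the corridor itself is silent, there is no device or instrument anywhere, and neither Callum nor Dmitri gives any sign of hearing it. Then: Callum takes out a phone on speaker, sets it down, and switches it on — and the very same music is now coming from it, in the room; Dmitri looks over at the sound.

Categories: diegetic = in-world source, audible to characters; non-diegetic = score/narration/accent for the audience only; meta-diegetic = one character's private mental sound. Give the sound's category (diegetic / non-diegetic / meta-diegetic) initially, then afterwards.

non-diegetic, diegetic

Initially: no in-world source exists and no character can hear it — underscore → non-diegetic.
Afterwards: a phone on speaker is now a real source in the story world and the characters hear it → diegetic.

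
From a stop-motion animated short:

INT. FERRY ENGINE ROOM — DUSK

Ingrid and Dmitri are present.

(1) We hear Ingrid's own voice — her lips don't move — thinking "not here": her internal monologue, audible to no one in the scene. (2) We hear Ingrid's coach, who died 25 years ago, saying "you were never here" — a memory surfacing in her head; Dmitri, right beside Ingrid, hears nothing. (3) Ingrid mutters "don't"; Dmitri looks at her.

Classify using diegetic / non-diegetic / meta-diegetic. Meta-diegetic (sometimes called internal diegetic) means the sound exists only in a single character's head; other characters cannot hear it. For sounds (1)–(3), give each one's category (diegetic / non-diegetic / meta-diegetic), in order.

(1) it's Ingrid's unspoken thought, heard only by the audience via her subjectivity → meta-diegetic.
(2) is meta-diegetic: a remembered line, private to Ingrid — not present in the room, not audible to Dmitri.
(3) on-screen dialogue — Ingrid speaks and Dmitri is there to hear → diegetic.

meta-diegetic, meta-diegetic, diegetic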